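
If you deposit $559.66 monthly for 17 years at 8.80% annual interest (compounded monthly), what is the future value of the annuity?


Future value of an ordinary annuity: FV = PMT × ((1 + r)^n − 1) / r
Monthly rate r = 0.088/12 ≈ 0.00733333, n = 204
FV = $559.66 × ((1 + 0.088/12)^204 − 1) / (0.088/12)
FV = $559.66 × 469.022473
FV = $262,493.12

FV = PMT × ((1+r)^n - 1)/r = $262,493.12


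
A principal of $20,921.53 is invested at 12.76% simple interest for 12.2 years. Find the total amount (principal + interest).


Total amount formula: A = P(1 + rt) = P + P·r·t
Interest: I = P × r × t = $20,921.53 × 0.1276 × 12.2 = $32,568.96
A = P + I = $20,921.53 + $32,568.96 = $53,490.49

A = P + I = P(1 + rt) = $53,490.49


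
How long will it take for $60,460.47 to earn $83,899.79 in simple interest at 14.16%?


Rearrange the simple interest formula for t:
I = P × r × t  ⇒  t = I / (P × r)
t = $83,899.79 / ($60,460.47 × 0.1416)
t = 9.8

t = I/(P×r) = 9.8 years


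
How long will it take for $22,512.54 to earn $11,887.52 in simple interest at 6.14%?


Rearrange the simple interest formula for t:
I = P × r × t  ⇒  t = I / (P × r)
t = $11,887.52 / ($22,512.54 × 0.0614)
t = 8.6

t = I/(P×r) = 8.6 years


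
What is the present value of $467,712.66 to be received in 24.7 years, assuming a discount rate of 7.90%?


Present value formula: PV = FV / (1 + r)^t
PV = $467,712.66 / (1 + 0.079)^24.7
PV = $467,712.66 / 6.540782
PV = $71,507.15

PV = FV / (1 + r)^t = $71,507.15


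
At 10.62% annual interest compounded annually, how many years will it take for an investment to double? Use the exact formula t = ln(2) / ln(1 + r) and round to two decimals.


Doubling condition: (1 + r)^t = 2
Take ln of both sides: t × ln(1 + r) = ln(2)
t = ln(2) / ln(1 + r)
t = 0.693147 / 0.100931
t = 6.87

t = ln(2) / ln(1 + r) = 6.87 years


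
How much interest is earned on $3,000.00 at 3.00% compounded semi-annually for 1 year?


Compound interest earned = final amount − principal.
A = P(1 + r/n)^(nt) = $3,000.00 × (1 + 0.03/2)^(2 × 1) = $3,090.67
Interest = A − P = $3,090.67 − $3,000.00 = $90.67

Interest = A - P = $90.67


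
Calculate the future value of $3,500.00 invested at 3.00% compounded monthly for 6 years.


Compound interest formula: A = P(1 + r/n)^(nt)
A = $3,500.00 × (1 + 0.03/12)^(12 × 6)
Growth factor: (1 + 0.03/12)^72 = 1.196948
A = $3,500.00 × 1.196948
A = $4,189.32

A = P(1 + r/n)^(nt) = $4,189.32


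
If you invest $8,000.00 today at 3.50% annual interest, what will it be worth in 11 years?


Future value formula: FV = PV × (1 + r)^t
FV = $8,000.00 × (1 + 0.035)^11
FV = $8,000.00 × 1.459970
FV = $11,679.76

FV = PV × (1 + r)^t = $11,679.76


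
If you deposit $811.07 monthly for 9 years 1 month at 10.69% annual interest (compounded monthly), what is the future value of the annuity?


Future value of an ordinary annuity: FV = PMT × ((1 + r)^n − 1) / r
Monthly rate r = 0.1069/12 ≈ 0.00890833, n = 109
FV = $811.07 × ((1 + 0.1069/12)^109 − 1) / (0.1069/12)
FV = $811.07 × 182.893557
FV = $148,339.48

FV = PMT × ((1+r)^n - 1)/r = $148,339.48


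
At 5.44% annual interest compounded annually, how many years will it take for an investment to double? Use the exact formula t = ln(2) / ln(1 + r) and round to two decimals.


Doubling condition: (1 + r)^t = 2
Take ln of both sides: t × ln(1 + r) = ln(2)
t = ln(2) / ln(1 + r)
t = 0.693147 / 0.052972
t = 13.09

t = ln(2) / ln(1 + r) = 13.09 years


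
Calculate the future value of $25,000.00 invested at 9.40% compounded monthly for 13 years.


Compound interest formula: A = P(1 + r/n)^(nt)
A = $25,000.00 × (1 + 0.094/12)^(12 × 13)
Growth factor: (1 + 0.094/12)^156 = 3.3778475
A = $25,000.00 × 3.3778475
A = $84,446.19

A = P(1 + r/n)^(nt) = $84,446.19


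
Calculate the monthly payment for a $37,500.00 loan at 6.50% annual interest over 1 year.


Loan payment formula: PMT = PV × r / (1 − (1 + r)^(−n))
Monthly rate r = 0.065/12 ≈ 0.00541667, n = 12 months
Denominator: 1 − (1 + 0.065/12)^(−12) = 0.062768
PMT = $37,500.00 × (0.065/12) / 0.062768
PMT = $3,236.12 per month

PMT = PV × r / (1-(1+r)^(-n)) = $3,236.12/month


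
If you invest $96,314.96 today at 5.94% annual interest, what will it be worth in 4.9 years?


Future value formula: FV = PV × (1 + r)^t
FV = $96,314.96 × (1 + 0.0594)^4.9
FV = $96,314.96 × 1.3267645
FV = $127,787.27

FV = PV × (1 + r)^t = $127,787.27


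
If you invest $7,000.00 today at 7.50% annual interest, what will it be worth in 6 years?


Future value formula: FV = PV × (1 + r)^t
FV = $7,000.00 × (1 + 0.075)^6
FV = $7,000.00 × 1.543302
FV = $10,803.11

FV = PV × (1 + r)^t = $10,803.11


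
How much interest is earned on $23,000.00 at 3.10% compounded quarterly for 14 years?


Compound interest earned = final amount − principal.
A = P(1 + r/n)^(nt) = $23,000.00 × (1 + 0.031/4)^(4 × 14) = $35,439.29
Interest = A − P = $35,439.29 − $23,000.00 = $12,439.29

Interest = A - P = $12,439.29


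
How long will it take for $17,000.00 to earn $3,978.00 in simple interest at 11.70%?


Rearrange the simple interest formula for t:
I = P × r × t  ⇒  t = I / (P × r)
t = $3,978.00 / ($17,000.00 × 0.117)
t = 2

t = I/(P×r) = 2 years


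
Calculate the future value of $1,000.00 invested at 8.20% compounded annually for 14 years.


Compound interest formula: A = P(1 + r/n)^(nt)
A = $1,000.00 × (1 + 0.082/1)^(1 × 14)
Growth factor: (1 + 0.082/1)^14 = 3.014267
A = $1,000.00 × 3.014267
A = $3,014.27

A = P(1 + r/n)^(nt) = $3,014.27


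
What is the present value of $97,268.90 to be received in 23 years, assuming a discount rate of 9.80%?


Present value formula: PV = FV / (1 + r)^t
PV = $97,268.90 / (1 + 0.098)^23
PV = $97,268.90 / 8.587244
PV = $11,327.14

PV = FV / (1 + r)^t = $11,327.14


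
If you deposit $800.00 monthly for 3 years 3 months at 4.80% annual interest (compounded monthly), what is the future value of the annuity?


Future value of an ordinary annuity: FV = PMT × ((1 + r)^n − 1) / r
Monthly rate r = 0.048/12 = 0.004, n = 39
FV = $800.00 × ((1 + 0.048/12)^39 − 1) / (0.048/12)
FV = $800.00 × 42.115639
FV = $33,692.51

FV = PMT × ((1+r)^n - 1)/r = $33,692.51


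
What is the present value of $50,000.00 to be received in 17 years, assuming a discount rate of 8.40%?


Present value formula: PV = FV / (1 + r)^t
PV = $50,000.00 / (1 + 0.084)^17
PV = $50,000.00 / 3.940014
PV = $12,690.31

PV = FV / (1 + r)^t = $12,690.31


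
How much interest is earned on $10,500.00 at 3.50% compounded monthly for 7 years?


Compound interest earned = final amount − principal.
A = P(1 + r/n)^(nt) = $10,500.00 × (1 + 0.035/12)^(12 × 7) = $13,410.24
Interest = A − P = $13,410.24 − $10,500.00 = $2,910.24

Interest = A - P = $2,910.24


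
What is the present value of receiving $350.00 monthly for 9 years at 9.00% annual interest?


Present value of an ordinary annuity: PV = PMT × (1 − (1 + r)^(−n)) / r
Monthly rate r = 0.09/12 = 0.0075, n = 108
PV = $350.00 × (1 − (1 + 0.09/12)^(−108)) / (0.09/12)
PV = $350.00 × 73.839382
PV = $25,843.78

PV = PMT × (1-(1+r)^(-n))/r = $25,843.78


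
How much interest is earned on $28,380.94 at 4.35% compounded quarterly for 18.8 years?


Compound interest earned = final amount − principal.
A = P(1 + r/n)^(nt) = $28,380.94 × (1 + 0.0435/4)^(4 × 18.8) = $64,014.08
Interest = A − P = $64,014.08 − $28,380.94 = $35,633.14

Interest = A - P = $35,633.14


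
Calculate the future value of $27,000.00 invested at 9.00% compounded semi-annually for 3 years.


Compound interest formula: A = P(1 + r/n)^(nt)
A = $27,000.00 × (1 + 0.09/2)^(2 × 3)
Growth factor: (1 + 0.09/2)^6 = 1.302260
A = $27,000.00 × 1.302260
A = $35,161.02

A = P(1 + r/n)^(nt) = $35,161.02


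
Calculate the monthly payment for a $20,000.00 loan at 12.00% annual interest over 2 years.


Loan payment formula: PMT = PV × r / (1 − (1 + r)^(−n))
Monthly rate r = 0.12/12 = 0.01, n = 24 months
Denominator: 1 − (1 + 0.12/12)^(−24) = 0.212434
PMT = $20,000.00 × (0.12/12) / 0.212434
PMT = $941.47 per month

PMT = PV × r / (1-(1+r)^(-n)) = $941.47/month


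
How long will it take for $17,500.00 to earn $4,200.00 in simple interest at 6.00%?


Rearrange the simple interest formula for t:
I = P × r × t  ⇒  t = I / (P × r)
t = $4,200.00 / ($17,500.00 × 0.06)
t = 4

t = I/(P×r) = 4 years


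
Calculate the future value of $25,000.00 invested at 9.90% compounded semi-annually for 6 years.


Compound interest formula: A = P(1 + r/n)^(nt)
A = $25,000.00 × (1 + 0.099/2)^(2 × 6)
Growth factor: (1 + 0.099/2)^12 = 1.7856211
A = $25,000.00 × 1.7856211
A = $44,640.53

A = P(1 + r/n)^(nt) = $44,640.53


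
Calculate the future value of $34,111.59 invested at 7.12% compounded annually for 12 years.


Compound interest formula: A = P(1 + r/n)^(nt)
A = $34,111.59 × (1 + 0.0712/1)^(1 × 12)
Growth factor: (1 + 0.0712/1)^12 = 2.28268912
A = $34,111.59 × 2.28268912
A = $77,866.16

A = P(1 + r/n)^(nt) = $77,866.16


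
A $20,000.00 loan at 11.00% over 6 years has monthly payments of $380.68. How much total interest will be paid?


Total paid over the life of the loan = PMT × n.
Total paid = $380.68 × 72 = $27,408.96
Total interest = total paid − principal = $27,408.96 − $20,000.00 = $7,408.96

Total interest = (PMT × n) - PV = $7,408.96


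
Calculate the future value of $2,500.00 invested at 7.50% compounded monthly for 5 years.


Compound interest formula: A = P(1 + r/n)^(nt)
A = $2,500.00 × (1 + 0.075/12)^(12 × 5)
Growth factor: (1 + 0.075/12)^60 = 1.4532944
A = $2,500.00 × 1.4532944
A = $3,633.24

A = P(1 + r/n)^(nt) = $3,633.24


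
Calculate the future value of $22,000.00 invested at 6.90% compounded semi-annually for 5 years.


Compound interest formula: A = P(1 + r/n)^(nt)
A = $22,000.00 × (1 + 0.069/2)^(2 × 5)
Growth factor: (1 + 0.069/2)^10 = 1.403799
A = $22,000.00 × 1.403799
A = $30,883.58

A = P(1 + r/n)^(nt) = $30,883.58


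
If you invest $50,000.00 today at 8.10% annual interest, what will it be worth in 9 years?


Future value formula: FV = PV × (1 + r)^t
FV = $50,000.00 × (1 + 0.081)^9
FV = $50,000.00 × 2.0157248
FV = $100,786.24

FV = PV × (1 + r)^t = $100,786.24


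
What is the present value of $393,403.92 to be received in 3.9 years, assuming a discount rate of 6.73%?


Present value formula: PV = FV / (1 + r)^t
PV = $393,403.92 / (1 + 0.0673)^3.9
PV = $393,403.92 / 1.28919136
PV = $305,155.57

PV = FV / (1 + r)^t = $305,155.57


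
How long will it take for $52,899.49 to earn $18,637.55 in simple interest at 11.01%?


Rearrange the simple interest formula for t:
I = P × r × t  ⇒  t = I / (P × r)
t = $18,637.55 / ($52,899.49 × 0.1101)
t = 3.2

t = I/(P×r) = 3.2 years


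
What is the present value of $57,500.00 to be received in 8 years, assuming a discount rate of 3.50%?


Present value formula: PV = FV / (1 + r)^t
PV = $57,500.00 / (1 + 0.035)^8
PV = $57,500.00 / 1.31680904
PV = $43,666.16

PV = FV / (1 + r)^t = $43,666.16


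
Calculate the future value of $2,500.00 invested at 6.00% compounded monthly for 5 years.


Compound interest formula: A = P(1 + r/n)^(nt)
A = $2,500.00 × (1 + 0.06/12)^(12 × 5)
Growth factor: (1 + 0.06/12)^60 = 1.3488502
A = $2,500.00 × 1.3488502
A = $3,372.13

A = P(1 + r/n)^(nt) = $3,372.13


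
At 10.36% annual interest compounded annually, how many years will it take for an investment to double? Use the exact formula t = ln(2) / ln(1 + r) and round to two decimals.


Doubling condition: (1 + r)^t = 2
Take ln of both sides: t × ln(1 + r) = ln(2)
t = ln(2) / ln(1 + r)
t = 0.693147 / 0.098578
t = 7.03

t = ln(2) / ln(1 + r) = 7.03 years


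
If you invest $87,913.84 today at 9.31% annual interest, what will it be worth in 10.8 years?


Future value formula: FV = PV × (1 + r)^t
FV = $87,913.84 × (1 + 0.0931)^10.8
FV = $87,913.84 × 2.6153322
FV = $229,923.90

FV = PV × (1 + r)^t = $229,923.90


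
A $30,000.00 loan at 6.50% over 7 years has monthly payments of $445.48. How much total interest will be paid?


Total paid over the life of the loan = PMT × n.
Total paid = $445.48 × 84 = $37,420.32
Total interest = total paid − principal = $37,420.32 − $30,000.00 = $7,420.32

Total interest = (PMT × n) - PV = $7,420.32


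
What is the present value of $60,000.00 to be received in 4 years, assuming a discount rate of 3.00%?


Present value formula: PV = FV / (1 + r)^t
PV = $60,000.00 / (1 + 0.03)^4
PV = $60,000.00 / 1.1255088
PV = $53,309.22

PV = FV / (1 + r)^t = $53,309.22


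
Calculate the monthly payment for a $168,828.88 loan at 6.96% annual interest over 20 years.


Loan payment formula: PMT = PV × r / (1 − (1 + r)^(−n))
Monthly rate r = 0.0696/12 = 0.0058, n = 240 months
Denominator: 1 − (1 + 0.0696/12)^(−240) = 0.750421
PMT = $168,828.88 × (0.0696/12) / 0.750421
PMT = $1,304.88 per month

PMT = PV × r / (1-(1+r)^(-n)) = $1,304.88/month


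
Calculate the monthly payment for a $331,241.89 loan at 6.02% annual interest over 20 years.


Loan payment formula: PMT = PV × r / (1 − (1 + r)^(−n))
Monthly rate r = 0.0602/12 ≈ 0.00501667, n = 240 months
Denominator: 1 − (1 + 0.0602/12)^(−240) = 0.699104
PMT = $331,241.89 × (0.0602/12) / 0.699104
PMT = $2,376.94 per month

PMT = PV × r / (1-(1+r)^(-n)) = $2,376.94/month


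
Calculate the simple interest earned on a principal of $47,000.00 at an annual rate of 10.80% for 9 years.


Simple interest formula: I = P × r × t
I = $47,000.00 × 0.108 × 9
I = $45,684.00

I = P × r × t = $45,684.00


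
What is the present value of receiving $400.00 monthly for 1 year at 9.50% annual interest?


Present value of an ordinary annuity: PV = PMT × (1 − (1 + r)^(−n)) / r
Monthly rate r = 0.095/12 ≈ 0.00791667, n = 12
PV = $400.00 × (1 − (1 + 0.095/12)^(−12)) / (0.095/12)
PV = $400.00 × 11.404653
PV = $4,561.86

PV = PMT × (1-(1+r)^(-n))/r = $4,561.86


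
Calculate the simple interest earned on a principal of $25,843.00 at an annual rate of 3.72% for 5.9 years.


Simple interest formula: I = P × r × t
I = $25,843.00 × 0.0372 × 5.9
I = $5,672.02

I = P × r × t = $5,672.02


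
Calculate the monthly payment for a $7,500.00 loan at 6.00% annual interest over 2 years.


Loan payment formula: PMT = PV × r / (1 − (1 + r)^(−n))
Monthly rate r = 0.06/12 = 0.005, n = 24 months
Denominator: 1 − (1 + 0.06/12)^(−24) = 0.1128143
PMT = $7,500.00 × (0.06/12) / 0.1128143
PMT = $332.40 per month

PMT = PV × r / (1-(1+r)^(-n)) = $332.40/month


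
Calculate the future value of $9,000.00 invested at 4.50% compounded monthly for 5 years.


Compound interest formula: A = P(1 + r/n)^(nt)
A = $9,000.00 × (1 + 0.045/12)^(12 × 5)
Growth factor: (1 + 0.045/12)^60 = 1.251796
A = $9,000.00 × 1.251796
A = $11,266.16

A = P(1 + r/n)^(nt) = $11,266.16


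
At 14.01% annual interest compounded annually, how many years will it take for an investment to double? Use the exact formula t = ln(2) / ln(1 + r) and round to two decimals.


Doubling condition: (1 + r)^t = 2
Take ln of both sides: t × ln(1 + r) = ln(2)
t = ln(2) / ln(1 + r)
t = 0.693147 / 0.131116
t = 5.29

t = ln(2) / ln(1 + r) = 5.29 years


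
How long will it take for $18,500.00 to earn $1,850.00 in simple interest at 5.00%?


Rearrange the simple interest formula for t:
I = P × r × t  ⇒  t = I / (P × r)
t = $1,850.00 / ($18,500.00 × 0.05)
t = 2

t = I/(P×r) = 2 years


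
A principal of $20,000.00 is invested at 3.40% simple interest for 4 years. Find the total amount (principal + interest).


Total amount formula: A = P(1 + rt) = P + P·r·t
Interest: I = P × r × t = $20,000.00 × 0.034 × 4 = $2,720.00
A = P + I = $20,000.00 + $2,720.00 = $22,720.00

A = P + I = P(1 + rt) = $22,720.00


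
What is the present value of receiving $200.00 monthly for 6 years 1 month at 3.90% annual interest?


Present value of an ordinary annuity: PV = PMT × (1 − (1 + r)^(−n)) / r
Monthly rate r = 0.039/12 = 0.00325, n = 73
PV = $200.00 × (1 − (1 + 0.039/12)^(−73)) / (0.039/12)
PV = $200.00 × 64.893055
PV = $12,978.61

PV = PMT × (1-(1+r)^(-n))/r = $12,978.61


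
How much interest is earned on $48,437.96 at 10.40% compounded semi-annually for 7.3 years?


Compound interest earned = final amount − principal.
A = P(1 + r/n)^(nt) = $48,437.96 × (1 + 0.104/2)^(2 × 7.3) = $101,534.97
Interest = A − P = $101,534.97 − $48,437.96 = $53,097.01

Interest = A - P = $53,097.01


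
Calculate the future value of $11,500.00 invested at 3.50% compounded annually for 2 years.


Compound interest formula: A = P(1 + r/n)^(nt)
A = $11,500.00 × (1 + 0.035/1)^(1 × 2)
Growth factor: (1 + 0.035/1)^2 = 1.071225
A = $11,500.00 × 1.071225
A = $12,319.09

A = P(1 + r/n)^(nt) = $12,319.09


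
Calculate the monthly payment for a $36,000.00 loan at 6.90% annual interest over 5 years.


Loan payment formula: PMT = PV × r / (1 − (1 + r)^(−n))
Monthly rate r = 0.069/12 = 0.00575, n = 60 months
Denominator: 1 − (1 + 0.069/12)^(−60) = 0.2910795
PMT = $36,000.00 × (0.069/12) / 0.2910795
PMT = $711.15 per month

PMT = PV × r / (1-(1+r)^(-n)) = $711.15/month


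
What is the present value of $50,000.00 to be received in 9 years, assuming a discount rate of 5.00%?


Present value formula: PV = FV / (1 + r)^t
PV = $50,000.00 / (1 + 0.05)^9
PV = $50,000.00 / 1.551328
PV = $32,230.45

PV = FV / (1 + r)^t = $32,230.45


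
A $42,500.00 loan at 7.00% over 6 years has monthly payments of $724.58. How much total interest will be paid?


Total paid over the life of the loan = PMT × n.
Total paid = $724.58 × 72 = $52,169.76
Total interest = total paid − principal = $52,169.76 − $42,500.00 = $9,669.76

Total interest = (PMT × n) - PV = $9,669.76


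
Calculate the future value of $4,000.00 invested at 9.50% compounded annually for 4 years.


Compound interest formula: A = P(1 + r/n)^(nt)
A = $4,000.00 × (1 + 0.095/1)^(1 × 4)
Growth factor: (1 + 0.095/1)^4 = 1.437661
A = $4,000.00 × 1.437661
A = $5,750.64

A = P(1 + r/n)^(nt) = $5,750.64


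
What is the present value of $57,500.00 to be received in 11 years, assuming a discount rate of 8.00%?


Present value formula: PV = FV / (1 + r)^t
PV = $57,500.00 / (1 + 0.08)^11
PV = $57,500.00 / 2.331639
PV = $24,660.76

PV = FV / (1 + r)^t = $24,660.76


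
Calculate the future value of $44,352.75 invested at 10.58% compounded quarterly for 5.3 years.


Compound interest formula: A = P(1 + r/n)^(nt)
A = $44,352.75 × (1 + 0.1058/4)^(4 × 5.3)
Growth factor: (1 + 0.1058/4)^21.2 = 1.7392473
A = $44,352.75 × 1.7392473
A = $77,140.40

A = P(1 + r/n)^(nt) = $77,140.40


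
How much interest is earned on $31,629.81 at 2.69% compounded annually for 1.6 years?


Compound interest earned = final amount − principal.
A = P(1 + r/n)^(nt) = $31,629.81 × (1 + 0.0269/1)^(1 × 1.6) = $33,002.10
Interest = A − P = $33,002.10 − $31,629.81 = $1,372.29

Interest = A - P = $1,372.29


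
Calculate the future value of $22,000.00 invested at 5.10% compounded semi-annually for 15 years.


Compound interest formula: A = P(1 + r/n)^(nt)
A = $22,000.00 × (1 + 0.051/2)^(2 × 15)
Growth factor: (1 + 0.051/2)^30 = 2.128482
A = $22,000.00 × 2.128482
A = $46,826.60

A = P(1 + r/n)^(nt) = $46,826.60


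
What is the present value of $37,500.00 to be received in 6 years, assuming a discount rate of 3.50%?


Present value formula: PV = FV / (1 + r)^t
PV = $37,500.00 / (1 + 0.035)^6
PV = $37,500.00 / 1.2292553
PV = $30,506.27

PV = FV / (1 + r)^t = $30,506.27


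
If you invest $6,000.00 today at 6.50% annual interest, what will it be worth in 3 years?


Future value formula: FV = PV × (1 + r)^t
FV = $6,000.00 × (1 + 0.065)^3
FV = $6,000.00 × 1.207950
FV = $7,247.70

FV = PV × (1 + r)^t = $7,247.70


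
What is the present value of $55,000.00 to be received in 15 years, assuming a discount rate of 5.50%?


Present value formula: PV = FV / (1 + r)^t
PV = $55,000.00 / (1 + 0.055)^15
PV = $55,000.00 / 2.232476
PV = $24,636.32

PV = FV / (1 + r)^t = $24,636.32


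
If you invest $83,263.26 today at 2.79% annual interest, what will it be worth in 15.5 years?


Future value formula: FV = PV × (1 + r)^t
FV = $83,263.26 × (1 + 0.0279)^15.5
FV = $83,263.26 × 1.5319282
FV = $127,553.34

FV = PV × (1 + r)^t = $127,553.34


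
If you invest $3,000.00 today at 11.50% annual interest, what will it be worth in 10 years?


Future value formula: FV = PV × (1 + r)^t
FV = $3,000.00 × (1 + 0.115)^10
FV = $3,000.00 × 2.969947
FV = $8,909.84

FV = PV × (1 + r)^t = $8,909.84


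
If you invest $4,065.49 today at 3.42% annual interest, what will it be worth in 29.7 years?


Future value formula: FV = PV × (1 + r)^t
FV = $4,065.49 × (1 + 0.0342)^29.7
FV = $4,065.49 × 2.714905
FV = $11,037.42

FV = PV × (1 + r)^t = $11,037.42


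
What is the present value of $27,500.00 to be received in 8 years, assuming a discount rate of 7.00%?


Present value formula: PV = FV / (1 + r)^t
PV = $27,500.00 / (1 + 0.07)^8
PV = $27,500.00 / 1.718186
PV = $16,005.25

PV = FV / (1 + r)^t = $16,005.25


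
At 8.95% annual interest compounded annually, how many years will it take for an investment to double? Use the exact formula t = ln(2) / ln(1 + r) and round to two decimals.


Doubling condition: (1 + r)^t = 2
Take ln of both sides: t × ln(1 + r) = ln(2)
t = ln(2) / ln(1 + r)
t = 0.693147 / 0.085719
t = 8.09

t = ln(2) / ln(1 + r) = 8.09 years


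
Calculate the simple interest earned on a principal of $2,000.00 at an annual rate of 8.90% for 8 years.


Simple interest formula: I = P × r × t
I = $2,000.00 × 0.089 × 8
I = $1,424.00

I = P × r × t = $1,424.00


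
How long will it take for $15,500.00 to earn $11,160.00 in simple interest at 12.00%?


Rearrange the simple interest formula for t:
I = P × r × t  ⇒  t = I / (P × r)
t = $11,160.00 / ($15,500.00 × 0.12)
t = 6

t = I/(P×r) = 6 years


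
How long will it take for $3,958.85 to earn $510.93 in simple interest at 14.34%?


Rearrange the simple interest formula for t:
I = P × r × t  ⇒  t = I / (P × r)
t = $510.93 / ($3,958.85 × 0.1434)
t = 0.9

t = I/(P×r) = 0.9 years


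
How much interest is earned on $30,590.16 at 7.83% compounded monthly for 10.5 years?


Compound interest earned = final amount − principal.
A = P(1 + r/n)^(nt) = $30,590.16 × (1 + 0.0783/12)^(12 × 10.5) = $69,418.80
Interest = A − P = $69,418.80 − $30,590.16 = $38,828.64

Interest = A - P = $38,828.64


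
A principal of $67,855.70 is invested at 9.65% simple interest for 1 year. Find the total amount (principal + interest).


Total amount formula: A = P(1 + rt) = P + P·r·t
Interest: I = P × r × t = $67,855.70 × 0.0965 × 1 = $6,548.08
A = P + I = $67,855.70 + $6,548.08 = $74,403.78

A = P + I = P(1 + rt) = $74,403.78


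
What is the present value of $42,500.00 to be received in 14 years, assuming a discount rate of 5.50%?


Present value formula: PV = FV / (1 + r)^t
PV = $42,500.00 / (1 + 0.055)^14
PV = $42,500.00 / 2.116091
PV = $20,084.20

PV = FV / (1 + r)^t = $20,084.20


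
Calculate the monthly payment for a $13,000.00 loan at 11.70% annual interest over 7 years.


Loan payment formula: PMT = PV × r / (1 − (1 + r)^(−n))
Monthly rate r = 0.117/12 = 0.00975, n = 84 months
Denominator: 1 − (1 + 0.117/12)^(−84) = 0.557375
PMT = $13,000.00 × (0.117/12) / 0.557375
PMT = $227.41 per month

PMT = PV × r / (1-(1+r)^(-n)) = $227.41/month


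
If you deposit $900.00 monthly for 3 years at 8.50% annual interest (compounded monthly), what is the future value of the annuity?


Future value of an ordinary annuity: FV = PMT × ((1 + r)^n − 1) / r
Monthly rate r = 0.085/12 ≈ 0.00708333, n = 36
FV = $900.00 × ((1 + 0.085/12)^36 − 1) / (0.085/12)
FV = $900.00 × 40.842659
FV = $36,758.39

FV = PMT × ((1+r)^n - 1)/r = $36,758.39


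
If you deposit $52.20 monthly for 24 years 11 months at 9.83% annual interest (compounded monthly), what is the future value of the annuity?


Future value of an ordinary annuity: FV = PMT × ((1 + r)^n − 1) / r
Monthly rate r = 0.0983/12 ≈ 0.00819167, n = 299
FV = $52.20 × ((1 + 0.0983/12)^299 − 1) / (0.0983/12)
FV = $52.20 × 1277.562464
FV = $66,688.76

FV = PMT × ((1+r)^n - 1)/r = $66,688.76


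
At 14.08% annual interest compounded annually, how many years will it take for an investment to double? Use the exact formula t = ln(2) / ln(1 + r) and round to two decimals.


Doubling condition: (1 + r)^t = 2
Take ln of both sides: t × ln(1 + r) = ln(2)
t = ln(2) / ln(1 + r)
t = 0.693147 / 0.131730
t = 5.26

t = ln(2) / ln(1 + r) = 5.26 years


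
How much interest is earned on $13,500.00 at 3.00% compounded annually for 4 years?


Compound interest earned = final amount − principal.
A = P(1 + r/n)^(nt) = $13,500.00 × (1 + 0.03/1)^(1 × 4) = $15,194.37
Interest = A − P = $15,194.37 − $13,500.00 = $1,694.37

Interest = A - P = $1,694.37


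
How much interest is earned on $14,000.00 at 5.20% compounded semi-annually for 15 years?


Compound interest earned = final amount − principal.
A = P(1 + r/n)^(nt) = $14,000.00 × (1 + 0.052/2)^(2 × 15) = $30,237.71
Interest = A − P = $30,237.71 − $14,000.00 = $16,237.71

Interest = A - P = $16,237.71


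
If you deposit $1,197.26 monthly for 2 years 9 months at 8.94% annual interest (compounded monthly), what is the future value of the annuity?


Future value of an ordinary annuity: FV = PMT × ((1 + r)^n − 1) / r
Monthly rate r = 0.0894/12 = 0.00745, n = 33
FV = $1,197.26 × ((1 + 0.0894/12)^33 − 1) / (0.0894/12)
FV = $1,197.26 × 37.254099
FV = $44,602.84

FV = PMT × ((1+r)^n - 1)/r = $44,602.84


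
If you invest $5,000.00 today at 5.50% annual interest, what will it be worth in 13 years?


Future value formula: FV = PV × (1 + r)^t
FV = $5,000.00 × (1 + 0.055)^13
FV = $5,000.00 × 2.005774
FV = $10,028.87

FV = PV × (1 + r)^t = $10,028.87


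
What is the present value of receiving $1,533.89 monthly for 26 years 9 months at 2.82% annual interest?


Present value of an ordinary annuity: PV = PMT × (1 − (1 + r)^(−n)) / r
Monthly rate r = 0.0282/12 = 0.00235, n = 321
PV = $1,533.89 × (1 − (1 + 0.0282/12)^(−321)) / (0.0282/12)
PV = $1,533.89 × 225.220160
PV = $345,462.95

PV = PMT × (1-(1+r)^(-n))/r = $345,462.95


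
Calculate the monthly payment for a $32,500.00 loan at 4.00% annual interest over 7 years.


Loan payment formula: PMT = PV × r / (1 − (1 + r)^(−n))
Monthly rate r = 0.04/12 ≈ 0.00333333, n = 84 months
Denominator: 1 − (1 + 0.04/12)^(−84) = 0.243864
PMT = $32,500.00 × (0.04/12) / 0.243864
PMT = $444.24 per month

PMT = PV × r / (1-(1+r)^(-n)) = $444.24/month


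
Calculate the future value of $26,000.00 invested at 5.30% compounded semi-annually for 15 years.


Compound interest formula: A = P(1 + r/n)^(nt)
A = $26,000.00 × (1 + 0.053/2)^(2 × 15)
Growth factor: (1 + 0.053/2)^30 = 2.191637
A = $26,000.00 × 2.191637
A = $56,982.56

A = P(1 + r/n)^(nt) = $56,982.56


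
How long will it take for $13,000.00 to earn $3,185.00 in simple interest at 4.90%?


Rearrange the simple interest formula for t:
I = P × r × t  ⇒  t = I / (P × r)
t = $3,185.00 / ($13,000.00 × 0.049)
t = 5

t = I/(P×r) = 5 years


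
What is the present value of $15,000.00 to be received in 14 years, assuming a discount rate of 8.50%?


Present value formula: PV = FV / (1 + r)^t
PV = $15,000.00 / (1 + 0.085)^14
PV = $15,000.00 / 3.133404
PV = $4,787.13

PV = FV / (1 + r)^t = $4,787.13


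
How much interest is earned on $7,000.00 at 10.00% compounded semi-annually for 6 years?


Compound interest earned = final amount − principal.
A = P(1 + r/n)^(nt) = $7,000.00 × (1 + 0.1/2)^(2 × 6) = $12,570.99
Interest = A − P = $12,570.99 − $7,000.00 = $5,570.99

Interest = A - P = $5,570.99


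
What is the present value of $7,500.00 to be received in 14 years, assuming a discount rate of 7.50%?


Present value formula: PV = FV / (1 + r)^t
PV = $7,500.00 / (1 + 0.075)^14
PV = $7,500.00 / 2.752444
PV = $2,724.85

PV = FV / (1 + r)^t = $2,724.85


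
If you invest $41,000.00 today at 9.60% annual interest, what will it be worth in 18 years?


Future value formula: FV = PV × (1 + r)^t
FV = $41,000.00 × (1 + 0.096)^18
FV = $41,000.00 × 5.2070287
FV = $213,488.18

FV = PV × (1 + r)^t = $213,488.18


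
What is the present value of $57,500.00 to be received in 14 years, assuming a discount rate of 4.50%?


Present value formula: PV = FV / (1 + r)^t
PV = $57,500.00 / (1 + 0.045)^14
PV = $57,500.00 / 1.851945
PV = $31,048.44

PV = FV / (1 + r)^t = $31,048.44


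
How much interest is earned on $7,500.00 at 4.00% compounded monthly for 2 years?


Compound interest earned = final amount − principal.
A = P(1 + r/n)^(nt) = $7,500.00 × (1 + 0.04/12)^(12 × 2) = $8,123.57
Interest = A − P = $8,123.57 − $7,500.00 = $623.57

Interest = A - P = $623.57


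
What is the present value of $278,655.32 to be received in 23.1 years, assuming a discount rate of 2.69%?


Present value formula: PV = FV / (1 + r)^t
PV = $278,655.32 / (1 + 0.0269)^23.1
PV = $278,655.32 / 1.84629186
PV = $150,927.02

PV = FV / (1 + r)^t = $150,927.02


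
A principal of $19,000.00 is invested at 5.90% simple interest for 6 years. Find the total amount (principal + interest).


Total amount formula: A = P(1 + rt) = P + P·r·t
Interest: I = P × r × t = $19,000.00 × 0.059 × 6 = $6,726.00
A = P + I = $19,000.00 + $6,726.00 = $25,726.00

A = P + I = P(1 + rt) = $25,726.00


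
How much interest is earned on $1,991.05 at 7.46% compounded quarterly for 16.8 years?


Compound interest earned = final amount − principal.
A = P(1 + r/n)^(nt) = $1,991.05 × (1 + 0.0746/4)^(4 × 16.8) = $6,892.26
Interest = A − P = $6,892.26 − $1,991.05 = $4,901.21

Interest = A - P = $4,901.21


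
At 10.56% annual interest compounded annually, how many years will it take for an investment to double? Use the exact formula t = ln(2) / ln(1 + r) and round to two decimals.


Doubling condition: (1 + r)^t = 2
Take ln of both sides: t × ln(1 + r) = ln(2)
t = ln(2) / ln(1 + r)
t = 0.693147 / 0.100388
t = 6.90

t = ln(2) / ln(1 + r) = 6.90 years


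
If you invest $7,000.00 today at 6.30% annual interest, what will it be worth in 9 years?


Future value formula: FV = PV × (1 + r)^t
FV = $7,000.00 × (1 + 0.063)^9
FV = $7,000.00 × 1.733003
FV = $12,131.02

FV = PV × (1 + r)^t = $12,131.02


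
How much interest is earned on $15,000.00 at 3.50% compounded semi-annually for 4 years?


Compound interest earned = final amount − principal.
A = P(1 + r/n)^(nt) = $15,000.00 × (1 + 0.035/2)^(2 × 4) = $17,233.23
Interest = A − P = $17,233.23 − $15,000.00 = $2,233.23

Interest = A - P = $2,233.23


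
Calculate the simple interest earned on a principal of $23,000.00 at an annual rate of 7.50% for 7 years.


Simple interest formula: I = P × r × t
I = $23,000.00 × 0.075 × 7
I = $12,075.00

I = P × r × t = $12,075.00


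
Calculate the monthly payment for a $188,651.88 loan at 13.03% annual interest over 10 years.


Loan payment formula: PMT = PV × r / (1 − (1 + r)^(−n))
Monthly rate r = 0.1303/12 ≈ 0.01085833, n = 120 months
Denominator: 1 − (1 + 0.1303/12)^(−120) = 0.7263695
PMT = $188,651.88 × (0.1303/12) / 0.7263695
PMT = $2,820.11 per month

PMT = PV × r / (1-(1+r)^(-n)) = $2,820.11/month


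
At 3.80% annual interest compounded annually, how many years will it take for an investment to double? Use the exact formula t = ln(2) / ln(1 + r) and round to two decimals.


Doubling condition: (1 + r)^t = 2
Take ln of both sides: t × ln(1 + r) = ln(2)
t = ln(2) / ln(1 + r)
t = 0.693147 / 0.037296
t = 18.59

t = ln(2) / ln(1 + r) = 18.59 years


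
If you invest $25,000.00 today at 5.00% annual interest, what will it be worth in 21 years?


Future value formula: FV = PV × (1 + r)^t
FV = $25,000.00 × (1 + 0.05)^21
FV = $25,000.00 × 2.78596259
FV = $69,649.06

FV = PV × (1 + r)^t = $69,649.06


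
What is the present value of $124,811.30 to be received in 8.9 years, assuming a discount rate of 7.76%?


Present value formula: PV = FV / (1 + r)^t
PV = $124,811.30 / (1 + 0.0776)^8.9
PV = $124,811.30 / 1.944789
PV = $64,177.30

PV = FV / (1 + r)^t = $64,177.30


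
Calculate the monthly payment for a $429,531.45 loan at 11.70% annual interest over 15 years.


Loan payment formula: PMT = PV × r / (1 − (1 + r)^(−n))
Monthly rate r = 0.117/12 = 0.00975, n = 180 months
Denominator: 1 − (1 + 0.117/12)^(−180) = 0.825617
PMT = $429,531.45 × (0.117/12) / 0.825617
PMT = $5,072.49 per month

PMT = PV × r / (1-(1+r)^(-n)) = $5,072.49/month


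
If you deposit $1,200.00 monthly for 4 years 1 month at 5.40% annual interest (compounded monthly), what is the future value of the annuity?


Future value of an ordinary annuity: FV = PMT × ((1 + r)^n − 1) / r
Monthly rate r = 0.054/12 = 0.0045, n = 49
FV = $1,200.00 × ((1 + 0.054/12)^49 − 1) / (0.054/12)
FV = $1,200.00 × 54.685202
FV = $65,622.24

FV = PMT × ((1+r)^n - 1)/r = $65,622.24


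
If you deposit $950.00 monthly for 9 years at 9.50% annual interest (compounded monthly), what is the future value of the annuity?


Future value of an ordinary annuity: FV = PMT × ((1 + r)^n − 1) / r
Monthly rate r = 0.095/12 ≈ 0.00791667, n = 108
FV = $950.00 × ((1 + 0.095/12)^108 − 1) / (0.095/12)
FV = $950.00 × 169.701665
FV = $161,216.58

FV = PMT × ((1+r)^n - 1)/r = $161,216.58


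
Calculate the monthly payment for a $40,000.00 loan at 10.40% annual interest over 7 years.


Loan payment formula: PMT = PV × r / (1 − (1 + r)^(−n))
Monthly rate r = 0.104/12 ≈ 0.00866667, n = 84 months
Denominator: 1 − (1 + 0.104/12)^(−84) = 0.515609
PMT = $40,000.00 × (0.104/12) / 0.515609
PMT = $672.34 per month

PMT = PV × r / (1-(1+r)^(-n)) = $672.34/month


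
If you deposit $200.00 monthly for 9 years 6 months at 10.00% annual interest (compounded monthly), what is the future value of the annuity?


Future value of an ordinary annuity: FV = PMT × ((1 + r)^n − 1) / r
Monthly rate r = 0.1/12 ≈ 0.00833333, n = 114
FV = $200.00 × ((1 + 0.1/12)^114 − 1) / (0.1/12)
FV = $200.00 × 189.066129
FV = $37,813.23

FV = PMT × ((1+r)^n - 1)/r = $37,813.23


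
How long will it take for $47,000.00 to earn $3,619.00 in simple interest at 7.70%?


Rearrange the simple interest formula for t:
I = P × r × t  ⇒  t = I / (P × r)
t = $3,619.00 / ($47,000.00 × 0.077)
t = 1

t = I/(P×r) = 1 year


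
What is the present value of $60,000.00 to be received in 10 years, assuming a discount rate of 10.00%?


Present value formula: PV = FV / (1 + r)^t
PV = $60,000.00 / (1 + 0.1)^10
PV = $60,000.00 / 2.593742
PV = $23,132.60

PV = FV / (1 + r)^t = $23,132.60


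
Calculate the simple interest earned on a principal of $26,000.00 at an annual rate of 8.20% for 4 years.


Simple interest formula: I = P × r × t
I = $26,000.00 × 0.082 × 4
I = $8,528.00

I = P × r × t = $8,528.00


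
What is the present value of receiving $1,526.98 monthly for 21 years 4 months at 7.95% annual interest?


Present value of an ordinary annuity: PV = PMT × (1 − (1 + r)^(−n)) / r
Monthly rate r = 0.0795/12 = 0.006625, n = 256
PV = $1,526.98 × (1 − (1 + 0.0795/12)^(−256)) / (0.0795/12)
PV = $1,526.98 × 123.102717
PV = $187,975.39

PV = PMT × (1-(1+r)^(-n))/r = $187,975.39


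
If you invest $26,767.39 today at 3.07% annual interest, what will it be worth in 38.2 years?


Future value formula: FV = PV × (1 + r)^t
FV = $26,767.39 × (1 + 0.0307)^38.2
FV = $26,767.39 × 3.1743364
FV = $84,968.70

FV = PV × (1 + r)^t = $84,968.70


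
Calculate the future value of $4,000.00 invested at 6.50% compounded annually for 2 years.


Compound interest formula: A = P(1 + r/n)^(nt)
A = $4,000.00 × (1 + 0.065/1)^(1 × 2)
Growth factor: (1 + 0.065/1)^2 = 1.134225
A = $4,000.00 × 1.134225
A = $4,536.90

A = P(1 + r/n)^(nt) = $4,536.90


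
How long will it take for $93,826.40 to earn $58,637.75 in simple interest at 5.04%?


Rearrange the simple interest formula for t:
I = P × r × t  ⇒  t = I / (P × r)
t = $58,637.75 / ($93,826.40 × 0.0504)
t = 12.4

t = I/(P×r) = 12.4 years


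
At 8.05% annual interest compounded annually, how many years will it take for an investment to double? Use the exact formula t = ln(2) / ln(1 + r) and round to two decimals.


Doubling condition: (1 + r)^t = 2
Take ln of both sides: t × ln(1 + r) = ln(2)
t = ln(2) / ln(1 + r)
t = 0.693147 / 0.077424
t = 8.95

t = ln(2) / ln(1 + r) = 8.95 years


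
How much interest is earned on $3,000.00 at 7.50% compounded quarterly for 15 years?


Compound interest earned = final amount − principal.
A = P(1 + r/n)^(nt) = $3,000.00 × (1 + 0.075/4)^(4 × 15) = $9,144.89
Interest = A − P = $9,144.89 − $3,000.00 = $6,144.89

Interest = A - P = $6,144.89


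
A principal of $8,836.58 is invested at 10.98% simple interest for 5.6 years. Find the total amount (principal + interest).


Total amount formula: A = P(1 + rt) = P + P·r·t
Interest: I = P × r × t = $8,836.58 × 0.1098 × 5.6 = $5,433.44
A = P + I = $8,836.58 + $5,433.44 = $14,270.02

A = P + I = P(1 + rt) = $14,270.02


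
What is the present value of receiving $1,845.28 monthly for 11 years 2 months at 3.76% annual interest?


Present value of an ordinary annuity: PV = PMT × (1 − (1 + r)^(−n)) / r
Monthly rate r = 0.0376/12 ≈ 0.00313333, n = 134
PV = $1,845.28 × (1 − (1 + 0.0376/12)^(−134)) / (0.0376/12)
PV = $1,845.28 × 109.287469
PV = $201,665.98

PV = PMT × (1-(1+r)^(-n))/r = $201,665.98


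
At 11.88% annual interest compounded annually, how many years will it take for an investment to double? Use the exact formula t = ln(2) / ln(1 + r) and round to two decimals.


Doubling condition: (1 + r)^t = 2
Take ln of both sides: t × ln(1 + r) = ln(2)
t = ln(2) / ln(1 + r)
t = 0.693147 / 0.112257
t = 6.17

t = ln(2) / ln(1 + r) = 6.17 years


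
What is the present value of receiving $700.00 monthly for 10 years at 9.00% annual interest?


Present value of an ordinary annuity: PV = PMT × (1 − (1 + r)^(−n)) / r
Monthly rate r = 0.09/12 = 0.0075, n = 120
PV = $700.00 × (1 − (1 + 0.09/12)^(−120)) / (0.09/12)
PV = $700.00 × 78.9416927
PV = $55,259.18

PV = PMT × (1-(1+r)^(-n))/r = $55,259.18


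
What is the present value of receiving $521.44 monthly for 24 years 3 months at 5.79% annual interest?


Present value of an ordinary annuity: PV = PMT × (1 − (1 + r)^(−n)) / r
Monthly rate r = 0.0579/12 = 0.004825, n = 291
PV = $521.44 × (1 − (1 + 0.0579/12)^(−291)) / (0.0579/12)
PV = $521.44 × 156.181395
PV = $81,439.23

PV = PMT × (1-(1+r)^(-n))/r = $81,439.23


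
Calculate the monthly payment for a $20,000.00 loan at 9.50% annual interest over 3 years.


Loan payment formula: PMT = PV × r / (1 − (1 + r)^(−n))
Monthly rate r = 0.095/12 ≈ 0.00791667, n = 36 months
Denominator: 1 − (1 + 0.095/12)^(−36) = 0.247141
PMT = $20,000.00 × (0.095/12) / 0.247141
PMT = $640.66 per month

PMT = PV × r / (1-(1+r)^(-n)) = $640.66/month


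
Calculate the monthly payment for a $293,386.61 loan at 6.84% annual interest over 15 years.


Loan payment formula: PMT = PV × r / (1 − (1 + r)^(−n))
Monthly rate r = 0.0684/12 = 0.0057, n = 180 months
Denominator: 1 − (1 + 0.0684/12)^(−180) = 0.640516
PMT = $293,386.61 × (0.0684/12) / 0.640516
PMT = $2,610.87 per month

PMT = PV × r / (1-(1+r)^(-n)) = $2,610.87/month


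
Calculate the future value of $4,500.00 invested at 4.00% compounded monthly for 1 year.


Compound interest formula: A = P(1 + r/n)^(nt)
A = $4,500.00 × (1 + 0.04/12)^(12 × 1)
Growth factor: (1 + 0.04/12)^12 = 1.040742
A = $4,500.00 × 1.040742
A = $4,683.34

A = P(1 + r/n)^(nt) = $4,683.34
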